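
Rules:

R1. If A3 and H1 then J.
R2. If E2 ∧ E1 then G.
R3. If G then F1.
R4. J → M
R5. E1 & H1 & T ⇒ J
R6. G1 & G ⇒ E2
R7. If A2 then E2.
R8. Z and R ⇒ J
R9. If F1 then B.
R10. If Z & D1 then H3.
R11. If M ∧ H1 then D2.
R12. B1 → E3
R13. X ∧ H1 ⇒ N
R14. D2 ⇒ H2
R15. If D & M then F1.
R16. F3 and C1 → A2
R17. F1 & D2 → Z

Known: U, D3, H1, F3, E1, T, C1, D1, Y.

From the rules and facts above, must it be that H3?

Yes

J  (by R5: E1, H1, T)
A2  (by R16: F3, C1)
M  (by R4: J)
E2  (by R7: A2)
D2  (by R11: M, H1)
G  (by R2: E2, E1)
F1  (by R3: G)
Z  (by R17: F1, D2)
H3  (by R10: Z, D1)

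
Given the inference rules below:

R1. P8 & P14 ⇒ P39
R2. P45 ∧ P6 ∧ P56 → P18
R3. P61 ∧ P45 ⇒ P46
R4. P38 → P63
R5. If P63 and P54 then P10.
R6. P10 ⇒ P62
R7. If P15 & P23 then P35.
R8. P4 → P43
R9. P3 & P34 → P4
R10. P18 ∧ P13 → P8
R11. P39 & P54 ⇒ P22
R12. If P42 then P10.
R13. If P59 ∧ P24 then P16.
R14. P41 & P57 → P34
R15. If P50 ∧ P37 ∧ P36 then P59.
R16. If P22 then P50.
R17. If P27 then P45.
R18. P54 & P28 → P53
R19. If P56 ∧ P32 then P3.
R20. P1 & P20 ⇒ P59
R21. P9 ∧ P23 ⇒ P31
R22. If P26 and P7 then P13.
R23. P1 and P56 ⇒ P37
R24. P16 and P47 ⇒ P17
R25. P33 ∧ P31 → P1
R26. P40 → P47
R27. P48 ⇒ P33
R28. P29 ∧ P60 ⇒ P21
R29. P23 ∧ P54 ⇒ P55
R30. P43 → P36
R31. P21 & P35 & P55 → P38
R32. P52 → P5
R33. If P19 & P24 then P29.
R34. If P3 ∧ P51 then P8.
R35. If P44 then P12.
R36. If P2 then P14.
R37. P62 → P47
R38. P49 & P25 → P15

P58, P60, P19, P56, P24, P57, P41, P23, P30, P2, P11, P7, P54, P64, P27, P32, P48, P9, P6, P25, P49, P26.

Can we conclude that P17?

P34  (by R14: P41, P57)
P45  (by R17: P27)
P3  (by R19: P56, P32)
P31  (by R21: P9, P23)
P13  (by R22: P26, P7)
P33  (by R27: P48)
P55  (by R29: P23, P54)
P29  (by R33: P19, P24)
P14  (by R36: P2)
P15  (by R38: P49, P25)
P18  (by R2: P45, P6, P56)
P35  (by R7: P15, P23)
P4  (by R9: P3, P34)
P8  (by R10: P18, P13)
P1  (by R25: P33, P31)
P21  (by R28: P29, P60)
P38  (by R31: P21, P35, P55)
P39  (by R1: P8, P14)
P63  (by R4: P38)
P10  (by R5: P63, P54)
P62  (by R6: P10)
P43  (by R8: P4)
P22  (by R11: P39, P54)
P50  (by R16: P22)
P37  (by R23: P1, P56)
P36  (by R30: P43)
P47  (by R37: P62)
P59  (by R15: P50, P37, P36)
P16  (by R13: P59, P24)
P17  (by R24: P16, P47)

Yes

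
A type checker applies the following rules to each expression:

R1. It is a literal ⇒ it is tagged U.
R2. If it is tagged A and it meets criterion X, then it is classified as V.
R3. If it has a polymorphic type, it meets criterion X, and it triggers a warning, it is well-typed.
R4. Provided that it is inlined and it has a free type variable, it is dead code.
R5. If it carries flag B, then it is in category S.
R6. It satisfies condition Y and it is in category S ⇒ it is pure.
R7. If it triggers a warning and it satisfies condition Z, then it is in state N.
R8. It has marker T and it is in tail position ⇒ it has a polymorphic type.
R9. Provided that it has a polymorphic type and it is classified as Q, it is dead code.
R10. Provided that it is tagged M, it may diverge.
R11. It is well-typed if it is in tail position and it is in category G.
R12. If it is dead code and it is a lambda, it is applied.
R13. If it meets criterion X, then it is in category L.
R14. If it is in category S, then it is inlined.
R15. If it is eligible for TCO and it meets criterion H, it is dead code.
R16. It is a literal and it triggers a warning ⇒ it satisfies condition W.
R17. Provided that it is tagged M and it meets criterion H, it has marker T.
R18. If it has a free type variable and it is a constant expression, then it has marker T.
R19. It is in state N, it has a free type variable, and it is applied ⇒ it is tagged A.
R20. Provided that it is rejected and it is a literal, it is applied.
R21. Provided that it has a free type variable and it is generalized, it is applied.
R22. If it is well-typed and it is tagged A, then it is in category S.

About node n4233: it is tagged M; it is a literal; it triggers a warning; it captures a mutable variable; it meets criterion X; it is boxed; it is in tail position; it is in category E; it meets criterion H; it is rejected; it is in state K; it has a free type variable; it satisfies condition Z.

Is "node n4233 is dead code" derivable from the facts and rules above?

Yes

By R7 (it triggers a warning, it satisfies condition Z): it is in state N.
By R17 (it is tagged M, it meets criterion H): it has marker T.
By R20 (it is rejected, it is a literal): it is applied.
By R8 (it has marker T, it is in tail position): it has a polymorphic type.
By R19 (it is in state N, it has a free type variable, it is applied): it is tagged A.
By R3 (it has a polymorphic type, it meets criterion X, it triggers a warning): it is well-typed.
By R22 (it is well-typed, it is tagged A): it is in category S.
By R14 (it is in category S): it is inlined.
By R4 (it is inlined, it has a free type variable): it is dead code.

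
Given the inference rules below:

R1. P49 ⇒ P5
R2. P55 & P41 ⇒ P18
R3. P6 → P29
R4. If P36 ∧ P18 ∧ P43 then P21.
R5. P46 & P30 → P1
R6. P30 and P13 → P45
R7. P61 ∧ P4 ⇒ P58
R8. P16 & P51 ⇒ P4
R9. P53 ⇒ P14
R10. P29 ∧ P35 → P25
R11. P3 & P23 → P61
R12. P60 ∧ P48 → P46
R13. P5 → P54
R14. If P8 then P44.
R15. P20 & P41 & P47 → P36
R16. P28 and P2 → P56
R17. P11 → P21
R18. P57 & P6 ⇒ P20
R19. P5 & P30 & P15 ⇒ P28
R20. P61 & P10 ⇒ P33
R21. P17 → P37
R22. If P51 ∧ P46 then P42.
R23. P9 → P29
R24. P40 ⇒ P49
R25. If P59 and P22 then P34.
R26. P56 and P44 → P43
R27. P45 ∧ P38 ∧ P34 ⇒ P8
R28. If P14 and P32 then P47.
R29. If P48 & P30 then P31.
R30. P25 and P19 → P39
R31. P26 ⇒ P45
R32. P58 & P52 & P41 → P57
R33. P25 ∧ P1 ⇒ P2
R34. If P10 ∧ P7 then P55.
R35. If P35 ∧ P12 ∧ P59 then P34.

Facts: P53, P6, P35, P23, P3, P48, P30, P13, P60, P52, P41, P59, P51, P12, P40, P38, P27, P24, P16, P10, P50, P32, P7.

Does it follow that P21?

No

Forward chaining from the given facts derives: P29, P45, P4, P14, P25, P61, P46, P33, P42, P49, P47, P31, P55, P34, P5, P18, P1, P58, P54, P8, P57, P2, P44, P20, P36.
Rules concluding P21: R4 needs P43; R17 needs P11 — none of these are established.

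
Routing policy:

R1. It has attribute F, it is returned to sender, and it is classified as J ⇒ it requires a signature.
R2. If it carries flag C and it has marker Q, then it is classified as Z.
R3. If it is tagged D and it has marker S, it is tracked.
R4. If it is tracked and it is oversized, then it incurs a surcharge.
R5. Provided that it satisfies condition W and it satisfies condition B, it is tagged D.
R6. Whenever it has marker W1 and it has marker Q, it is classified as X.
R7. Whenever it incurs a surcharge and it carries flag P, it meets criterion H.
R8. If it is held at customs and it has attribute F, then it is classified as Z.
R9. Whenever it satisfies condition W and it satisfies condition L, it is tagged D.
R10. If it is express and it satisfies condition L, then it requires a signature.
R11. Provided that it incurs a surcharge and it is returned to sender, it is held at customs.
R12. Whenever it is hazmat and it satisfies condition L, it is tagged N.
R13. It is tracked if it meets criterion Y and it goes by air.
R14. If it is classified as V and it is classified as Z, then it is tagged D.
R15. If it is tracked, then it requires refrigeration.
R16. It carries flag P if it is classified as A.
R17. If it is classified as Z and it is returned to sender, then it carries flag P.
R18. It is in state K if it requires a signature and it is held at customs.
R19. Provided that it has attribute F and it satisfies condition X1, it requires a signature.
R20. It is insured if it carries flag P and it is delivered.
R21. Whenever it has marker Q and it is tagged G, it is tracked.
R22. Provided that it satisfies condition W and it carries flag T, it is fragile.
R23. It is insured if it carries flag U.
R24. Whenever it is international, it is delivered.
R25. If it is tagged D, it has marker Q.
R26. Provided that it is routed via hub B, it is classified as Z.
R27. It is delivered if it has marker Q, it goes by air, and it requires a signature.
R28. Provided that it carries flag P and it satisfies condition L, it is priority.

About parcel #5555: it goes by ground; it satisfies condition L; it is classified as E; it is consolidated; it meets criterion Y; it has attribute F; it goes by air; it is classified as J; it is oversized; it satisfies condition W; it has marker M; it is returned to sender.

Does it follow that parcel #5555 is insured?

Yes

By R1 (it has attribute F, it is returned to sender, it is classified as J): it requires a signature.
By R9 (it satisfies condition W, it satisfies condition L): it is tagged D.
By R13 (it meets criterion Y, it goes by air): it is tracked.
By R25 (it is tagged D): it has marker Q.
By R27 (it has marker Q, it goes by air, it requires a signature): it is delivered.
By R4 (it is tracked, it is oversized): it incurs a surcharge.
By R11 (it incurs a surcharge, it is returned to sender): it is held at customs.
By R8 (it is held at customs, it has attribute F): it is classified as Z.
By R17 (it is classified as Z, it is returned to sender): it carries flag P.
By R20 (it carries flag P, it is delivered): it is insured.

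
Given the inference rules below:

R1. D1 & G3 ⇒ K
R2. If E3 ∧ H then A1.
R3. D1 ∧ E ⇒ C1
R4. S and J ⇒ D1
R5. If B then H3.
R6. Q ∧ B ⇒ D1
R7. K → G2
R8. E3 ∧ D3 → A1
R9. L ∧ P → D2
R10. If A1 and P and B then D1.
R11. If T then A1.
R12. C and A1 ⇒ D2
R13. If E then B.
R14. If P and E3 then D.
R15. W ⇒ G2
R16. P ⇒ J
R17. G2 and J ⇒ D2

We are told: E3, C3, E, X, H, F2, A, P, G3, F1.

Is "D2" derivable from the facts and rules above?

Yes

A1  (by R2: E3, H)
B  (by R13: E)
J  (by R16: P)
D1  (by R10: A1, P, B)
K  (by R1: D1, G3)
G2  (by R7: K)
D2  (by R17: G2, J)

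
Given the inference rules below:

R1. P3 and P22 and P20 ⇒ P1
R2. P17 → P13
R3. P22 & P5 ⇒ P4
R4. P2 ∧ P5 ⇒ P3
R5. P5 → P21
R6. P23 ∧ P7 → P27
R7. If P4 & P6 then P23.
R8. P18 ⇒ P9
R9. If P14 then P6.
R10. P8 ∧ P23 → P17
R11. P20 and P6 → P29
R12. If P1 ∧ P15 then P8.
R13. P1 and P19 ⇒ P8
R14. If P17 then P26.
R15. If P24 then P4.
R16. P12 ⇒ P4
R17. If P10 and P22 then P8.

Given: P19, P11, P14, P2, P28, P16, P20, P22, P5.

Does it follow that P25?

No

Forward chaining from the given facts derives: P4, P3, P21, P6, P29, P1, P23, P8, P17, P26, P13.
No rule has P25 as its conclusion, and it is not among the given facts.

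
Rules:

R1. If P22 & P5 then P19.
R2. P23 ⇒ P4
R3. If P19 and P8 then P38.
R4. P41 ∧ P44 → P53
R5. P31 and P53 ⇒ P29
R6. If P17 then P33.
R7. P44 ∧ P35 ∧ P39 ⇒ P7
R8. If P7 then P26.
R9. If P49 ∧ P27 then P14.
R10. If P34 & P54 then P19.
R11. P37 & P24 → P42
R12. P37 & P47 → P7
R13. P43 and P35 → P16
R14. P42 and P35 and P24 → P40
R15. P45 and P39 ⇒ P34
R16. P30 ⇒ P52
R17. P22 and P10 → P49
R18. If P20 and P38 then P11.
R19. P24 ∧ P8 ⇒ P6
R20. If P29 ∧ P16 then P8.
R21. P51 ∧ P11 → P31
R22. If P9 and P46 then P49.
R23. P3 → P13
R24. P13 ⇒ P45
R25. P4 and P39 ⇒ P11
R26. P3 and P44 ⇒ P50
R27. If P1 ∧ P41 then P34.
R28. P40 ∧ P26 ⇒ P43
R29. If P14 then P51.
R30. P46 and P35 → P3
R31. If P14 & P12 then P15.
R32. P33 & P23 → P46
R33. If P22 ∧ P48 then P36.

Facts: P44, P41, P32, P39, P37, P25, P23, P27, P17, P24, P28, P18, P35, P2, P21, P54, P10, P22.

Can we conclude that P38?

P4  (by R2: P23)
P53  (by R4: P41, P44)
P33  (by R6: P17)
P7  (by R7: P44, P35, P39)
P26  (by R8: P7)
P42  (by R11: P37, P24)
P40  (by R14: P42, P35, P24)
P49  (by R17: P22, P10)
P11  (by R25: P4, P39)
P43  (by R28: P40, P26)
P46  (by R32: P33, P23)
P14  (by R9: P49, P27)
P16  (by R13: P43, P35)
P51  (by R29: P14)
P3  (by R30: P46, P35)
P31  (by R21: P51, P11)
P13  (by R23: P3)
P45  (by R24: P13)
P29  (by R5: P31, P53)
P34  (by R15: P45, P39)
P8  (by R20: P29, P16)
P19  (by R10: P34, P54)
P38  (by R3: P19, P8)

Yes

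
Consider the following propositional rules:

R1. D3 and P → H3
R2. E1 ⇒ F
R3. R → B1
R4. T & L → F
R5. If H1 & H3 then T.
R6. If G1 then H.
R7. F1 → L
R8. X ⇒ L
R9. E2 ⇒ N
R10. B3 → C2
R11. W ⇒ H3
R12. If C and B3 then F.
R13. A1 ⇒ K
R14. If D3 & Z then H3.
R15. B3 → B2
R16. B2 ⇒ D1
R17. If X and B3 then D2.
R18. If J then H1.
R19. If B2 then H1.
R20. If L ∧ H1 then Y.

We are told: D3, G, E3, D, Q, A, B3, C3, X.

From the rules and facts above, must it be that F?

Forward chaining from the given facts derives: L, C2, B2, D1, D2, H1, Y.
Rules concluding F: R2 needs E1; R4 needs T; R12 needs C — none of these are established.

No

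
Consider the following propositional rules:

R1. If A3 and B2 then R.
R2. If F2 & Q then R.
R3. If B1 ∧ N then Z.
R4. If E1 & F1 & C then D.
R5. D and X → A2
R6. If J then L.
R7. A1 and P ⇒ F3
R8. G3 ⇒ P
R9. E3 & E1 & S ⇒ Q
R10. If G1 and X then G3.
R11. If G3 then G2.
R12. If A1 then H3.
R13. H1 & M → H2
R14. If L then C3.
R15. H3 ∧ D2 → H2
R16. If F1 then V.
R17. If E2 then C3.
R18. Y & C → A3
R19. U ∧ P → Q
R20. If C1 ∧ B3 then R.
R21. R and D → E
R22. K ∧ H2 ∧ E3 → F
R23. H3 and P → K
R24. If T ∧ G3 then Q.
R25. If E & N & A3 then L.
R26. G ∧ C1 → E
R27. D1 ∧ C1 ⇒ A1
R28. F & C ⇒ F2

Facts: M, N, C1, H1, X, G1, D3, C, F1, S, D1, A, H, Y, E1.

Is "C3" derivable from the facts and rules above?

No

Forward chaining from the given facts derives: D, A2, G3, G2, H2, V, A3, A1, P, H3, K, F3.
Rules concluding C3: R14 needs L; R17 needs E2 — none of these are established.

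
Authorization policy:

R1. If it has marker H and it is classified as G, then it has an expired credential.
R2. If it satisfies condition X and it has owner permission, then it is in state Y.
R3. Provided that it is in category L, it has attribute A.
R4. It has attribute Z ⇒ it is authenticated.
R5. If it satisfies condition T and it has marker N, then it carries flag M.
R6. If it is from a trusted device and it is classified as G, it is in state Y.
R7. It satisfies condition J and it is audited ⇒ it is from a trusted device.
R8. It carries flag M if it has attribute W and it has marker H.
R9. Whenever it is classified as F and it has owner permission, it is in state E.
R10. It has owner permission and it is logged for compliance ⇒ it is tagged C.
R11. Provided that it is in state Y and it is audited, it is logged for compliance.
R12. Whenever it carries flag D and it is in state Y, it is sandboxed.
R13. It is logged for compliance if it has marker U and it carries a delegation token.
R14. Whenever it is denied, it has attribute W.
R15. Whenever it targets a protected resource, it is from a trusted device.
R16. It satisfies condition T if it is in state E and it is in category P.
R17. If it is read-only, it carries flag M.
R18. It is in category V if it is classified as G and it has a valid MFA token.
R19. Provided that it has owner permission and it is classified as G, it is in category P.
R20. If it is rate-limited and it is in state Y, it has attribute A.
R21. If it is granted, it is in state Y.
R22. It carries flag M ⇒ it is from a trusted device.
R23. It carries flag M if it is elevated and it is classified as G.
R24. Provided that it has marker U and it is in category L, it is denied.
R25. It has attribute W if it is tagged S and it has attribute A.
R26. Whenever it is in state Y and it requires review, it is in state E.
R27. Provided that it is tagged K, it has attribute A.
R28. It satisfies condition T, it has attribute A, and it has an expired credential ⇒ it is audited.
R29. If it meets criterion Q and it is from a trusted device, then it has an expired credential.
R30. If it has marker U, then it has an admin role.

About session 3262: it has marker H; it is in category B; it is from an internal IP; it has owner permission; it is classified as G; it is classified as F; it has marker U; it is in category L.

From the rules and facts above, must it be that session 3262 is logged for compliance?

Yes

By R1 (it has marker H, it is classified as G): it has an expired credential.
By R3 (it is in category L): it has attribute A.
By R9 (it is classified as F, it has owner permission): it is in state E.
By R19 (it has owner permission, it is classified as G): it is in category P.
By R24 (it has marker U, it is in category L): it is denied.
By R14 (it is denied): it has attribute W.
By R16 (it is in state E, it is in category P): it satisfies condition T.
By R28 (it satisfies condition T, it has attribute A, it has an expired credential): it is audited.
By R8 (it has attribute W, it has marker H): it carries flag M.
By R22 (it carries flag M): it is from a trusted device.
By R6 (it is from a trusted device, it is classified as G): it is in state Y.
By R11 (it is in state Y, it is audited): it is logged for compliance.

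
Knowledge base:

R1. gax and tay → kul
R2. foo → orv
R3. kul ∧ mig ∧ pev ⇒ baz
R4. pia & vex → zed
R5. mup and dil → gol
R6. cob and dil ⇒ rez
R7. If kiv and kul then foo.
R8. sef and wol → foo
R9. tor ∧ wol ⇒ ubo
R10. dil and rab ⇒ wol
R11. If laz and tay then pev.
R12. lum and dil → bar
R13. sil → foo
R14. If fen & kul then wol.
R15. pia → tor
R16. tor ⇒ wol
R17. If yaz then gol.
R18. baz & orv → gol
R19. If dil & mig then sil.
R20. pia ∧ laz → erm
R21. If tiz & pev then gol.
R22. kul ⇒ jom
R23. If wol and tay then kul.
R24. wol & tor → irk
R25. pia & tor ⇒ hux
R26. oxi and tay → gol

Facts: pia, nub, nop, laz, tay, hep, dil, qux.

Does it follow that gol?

No

Forward chaining from the given facts derives: pev, tor, wol, erm, kul, irk, hux, ubo, jom.
Rules concluding gol: R5 needs mup; R17 needs yaz; R18 needs baz; R21 needs tiz; R26 needs oxi — none of these are established.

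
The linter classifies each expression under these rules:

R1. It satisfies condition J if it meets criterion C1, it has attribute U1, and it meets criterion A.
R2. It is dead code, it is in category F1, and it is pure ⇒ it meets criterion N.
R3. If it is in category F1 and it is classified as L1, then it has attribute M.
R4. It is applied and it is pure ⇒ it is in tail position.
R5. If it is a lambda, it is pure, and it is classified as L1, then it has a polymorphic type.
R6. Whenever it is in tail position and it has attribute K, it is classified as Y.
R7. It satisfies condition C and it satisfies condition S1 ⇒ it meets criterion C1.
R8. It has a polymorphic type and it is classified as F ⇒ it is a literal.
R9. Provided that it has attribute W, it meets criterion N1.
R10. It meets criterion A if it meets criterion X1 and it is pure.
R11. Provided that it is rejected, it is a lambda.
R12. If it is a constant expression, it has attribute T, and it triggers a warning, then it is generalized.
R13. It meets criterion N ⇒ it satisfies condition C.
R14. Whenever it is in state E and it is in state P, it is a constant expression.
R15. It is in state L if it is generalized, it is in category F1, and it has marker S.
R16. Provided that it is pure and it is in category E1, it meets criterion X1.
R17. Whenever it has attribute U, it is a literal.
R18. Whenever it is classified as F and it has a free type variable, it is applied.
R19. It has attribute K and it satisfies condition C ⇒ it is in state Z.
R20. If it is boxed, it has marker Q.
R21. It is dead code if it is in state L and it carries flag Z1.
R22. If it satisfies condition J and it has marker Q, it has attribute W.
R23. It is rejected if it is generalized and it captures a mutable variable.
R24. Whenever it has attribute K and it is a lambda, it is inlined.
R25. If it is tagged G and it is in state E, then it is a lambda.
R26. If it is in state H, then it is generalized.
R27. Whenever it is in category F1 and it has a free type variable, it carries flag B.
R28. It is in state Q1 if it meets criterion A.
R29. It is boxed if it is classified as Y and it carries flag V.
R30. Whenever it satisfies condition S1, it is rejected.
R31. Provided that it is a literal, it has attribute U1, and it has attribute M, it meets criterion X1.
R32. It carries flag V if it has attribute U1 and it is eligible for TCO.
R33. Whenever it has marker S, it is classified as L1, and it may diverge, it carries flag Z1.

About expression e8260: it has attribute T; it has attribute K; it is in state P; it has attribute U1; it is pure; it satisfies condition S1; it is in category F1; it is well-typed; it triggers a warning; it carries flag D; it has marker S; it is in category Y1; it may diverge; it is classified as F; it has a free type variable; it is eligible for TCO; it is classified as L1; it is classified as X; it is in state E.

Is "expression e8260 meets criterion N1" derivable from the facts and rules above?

By R3 (it is in category F1, it is classified as L1): it has attribute M.
By R14 (it is in state E, it is in state P): it is a constant expression.
By R18 (it is classified as F, it has a free type variable): it is applied.
By R30 (it satisfies condition S1): it is rejected.
By R32 (it has attribute U1, it is eligible for TCO): it carries flag V.
By R33 (it has marker S, it is classified as L1, it may diverge): it carries flag Z1.
By R4 (it is applied, it is pure): it is in tail position.
By R6 (it is in tail position, it has attribute K): it is classified as Y.
By R11 (it is rejected): it is a lambda.
By R12 (it is a constant expression, it has attribute T, it triggers a warning): it is generalized.
By R15 (it is generalized, it is in category F1, it has marker S): it is in state L.
By R21 (it is in state L, it carries flag Z1): it is dead code.
By R29 (it is classified as Y, it carries flag V): it is boxed.
By R2 (it is dead code, it is in category F1, it is pure): it meets criterion N.
By R5 (it is a lambda, it is pure, it is classified as L1): it has a polymorphic type.
By R8 (it has a polymorphic type, it is classified as F): it is a literal.
By R13 (it meets criterion N): it satisfies condition C.
By R20 (it is boxed): it has marker Q.
By R31 (it is a literal, it has attribute U1, it has attribute M): it meets criterion X1.
By R7 (it satisfies condition C, it satisfies condition S1): it meets criterion C1.
By R10 (it meets criterion X1, it is pure): it meets criterion A.
By R1 (it meets criterion C1, it has attribute U1, it meets criterion A): it satisfies condition J.
By R22 (it satisfies condition J, it has marker Q): it has attribute W.
By R9 (it has attribute W): it meets criterion N1.

Yes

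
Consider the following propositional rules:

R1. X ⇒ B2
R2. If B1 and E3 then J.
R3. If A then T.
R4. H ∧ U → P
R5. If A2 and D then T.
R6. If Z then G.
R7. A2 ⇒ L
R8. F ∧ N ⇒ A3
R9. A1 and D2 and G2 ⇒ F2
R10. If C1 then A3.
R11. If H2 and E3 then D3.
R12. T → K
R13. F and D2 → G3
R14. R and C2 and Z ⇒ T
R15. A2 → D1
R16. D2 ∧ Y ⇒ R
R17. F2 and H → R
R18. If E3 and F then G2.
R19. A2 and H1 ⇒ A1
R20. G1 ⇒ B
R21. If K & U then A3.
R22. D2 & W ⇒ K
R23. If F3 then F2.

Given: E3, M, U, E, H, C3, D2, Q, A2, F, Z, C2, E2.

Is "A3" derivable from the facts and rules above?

Forward chaining from the given facts derives: P, G, L, G3, D1, G2.
Rules concluding A3: R8 needs N; R10 needs C1; R21 needs K — none of these are established.

No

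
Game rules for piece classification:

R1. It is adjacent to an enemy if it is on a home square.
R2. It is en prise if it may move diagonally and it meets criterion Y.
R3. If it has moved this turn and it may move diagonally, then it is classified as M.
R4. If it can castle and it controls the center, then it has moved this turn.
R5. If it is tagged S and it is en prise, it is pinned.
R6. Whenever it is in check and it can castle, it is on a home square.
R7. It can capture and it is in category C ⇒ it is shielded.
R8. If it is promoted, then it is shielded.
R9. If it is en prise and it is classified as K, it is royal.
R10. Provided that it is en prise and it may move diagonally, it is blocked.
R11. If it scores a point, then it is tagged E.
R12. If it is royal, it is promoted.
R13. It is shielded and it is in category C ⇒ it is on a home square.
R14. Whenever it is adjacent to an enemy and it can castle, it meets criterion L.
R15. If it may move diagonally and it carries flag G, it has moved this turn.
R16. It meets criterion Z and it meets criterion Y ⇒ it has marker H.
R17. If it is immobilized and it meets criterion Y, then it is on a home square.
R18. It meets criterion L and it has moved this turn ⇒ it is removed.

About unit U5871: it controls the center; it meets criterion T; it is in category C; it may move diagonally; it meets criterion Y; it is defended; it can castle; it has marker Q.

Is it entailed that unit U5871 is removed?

Forward chaining from the given facts derives: is en prise, has moved this turn, is blocked, is classified as M.
The only rule concluding "it is removed" is R18, which needs "it meets criterion L"; that is never established.

No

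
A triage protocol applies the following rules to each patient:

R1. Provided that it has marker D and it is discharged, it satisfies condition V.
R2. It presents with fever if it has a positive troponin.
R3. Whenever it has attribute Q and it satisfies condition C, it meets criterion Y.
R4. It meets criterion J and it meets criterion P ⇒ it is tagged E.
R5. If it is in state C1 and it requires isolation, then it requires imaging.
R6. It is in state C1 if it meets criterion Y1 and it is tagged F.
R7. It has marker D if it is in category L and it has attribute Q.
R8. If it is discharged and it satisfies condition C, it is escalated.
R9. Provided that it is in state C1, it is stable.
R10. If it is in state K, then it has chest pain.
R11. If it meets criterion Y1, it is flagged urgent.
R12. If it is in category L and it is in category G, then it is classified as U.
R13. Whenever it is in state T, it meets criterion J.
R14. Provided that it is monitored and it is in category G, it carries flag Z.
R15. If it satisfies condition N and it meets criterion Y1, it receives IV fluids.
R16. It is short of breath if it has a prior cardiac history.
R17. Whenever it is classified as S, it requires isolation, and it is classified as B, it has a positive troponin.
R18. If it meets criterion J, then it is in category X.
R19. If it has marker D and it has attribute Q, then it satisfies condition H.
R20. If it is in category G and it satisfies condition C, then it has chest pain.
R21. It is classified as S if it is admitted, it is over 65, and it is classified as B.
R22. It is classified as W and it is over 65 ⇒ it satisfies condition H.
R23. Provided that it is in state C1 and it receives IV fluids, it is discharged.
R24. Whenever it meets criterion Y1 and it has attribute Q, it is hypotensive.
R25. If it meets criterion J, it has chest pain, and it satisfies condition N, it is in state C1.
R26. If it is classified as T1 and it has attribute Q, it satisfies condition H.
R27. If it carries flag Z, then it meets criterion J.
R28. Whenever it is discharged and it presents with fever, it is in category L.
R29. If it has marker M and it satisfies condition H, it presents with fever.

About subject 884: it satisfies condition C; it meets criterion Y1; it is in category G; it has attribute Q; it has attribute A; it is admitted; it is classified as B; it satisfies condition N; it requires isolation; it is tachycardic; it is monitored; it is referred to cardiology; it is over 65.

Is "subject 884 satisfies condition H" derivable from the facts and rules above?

Yes

By R14 (it is monitored, it is in category G): it carries flag Z.
By R15 (it satisfies condition N, it meets criterion Y1): it receives IV fluids.
By R20 (it is in category G, it satisfies condition C): it has chest pain.
By R21 (it is admitted, it is over 65, it is classified as B): it is classified as S.
By R27 (it carries flag Z): it meets criterion J.
By R17 (it is classified as S, it requires isolation, it is classified as B): it has a positive troponin.
By R25 (it meets criterion J, it has chest pain, it satisfies condition N): it is in state C1.
By R2 (it has a positive troponin): it presents with fever.
By R23 (it is in state C1, it receives IV fluids): it is discharged.
By R28 (it is discharged, it presents with fever): it is in category L.
By R7 (it is in category L, it has attribute Q): it has marker D.
By R19 (it has marker D, it has attribute Q): it satisfies condition H.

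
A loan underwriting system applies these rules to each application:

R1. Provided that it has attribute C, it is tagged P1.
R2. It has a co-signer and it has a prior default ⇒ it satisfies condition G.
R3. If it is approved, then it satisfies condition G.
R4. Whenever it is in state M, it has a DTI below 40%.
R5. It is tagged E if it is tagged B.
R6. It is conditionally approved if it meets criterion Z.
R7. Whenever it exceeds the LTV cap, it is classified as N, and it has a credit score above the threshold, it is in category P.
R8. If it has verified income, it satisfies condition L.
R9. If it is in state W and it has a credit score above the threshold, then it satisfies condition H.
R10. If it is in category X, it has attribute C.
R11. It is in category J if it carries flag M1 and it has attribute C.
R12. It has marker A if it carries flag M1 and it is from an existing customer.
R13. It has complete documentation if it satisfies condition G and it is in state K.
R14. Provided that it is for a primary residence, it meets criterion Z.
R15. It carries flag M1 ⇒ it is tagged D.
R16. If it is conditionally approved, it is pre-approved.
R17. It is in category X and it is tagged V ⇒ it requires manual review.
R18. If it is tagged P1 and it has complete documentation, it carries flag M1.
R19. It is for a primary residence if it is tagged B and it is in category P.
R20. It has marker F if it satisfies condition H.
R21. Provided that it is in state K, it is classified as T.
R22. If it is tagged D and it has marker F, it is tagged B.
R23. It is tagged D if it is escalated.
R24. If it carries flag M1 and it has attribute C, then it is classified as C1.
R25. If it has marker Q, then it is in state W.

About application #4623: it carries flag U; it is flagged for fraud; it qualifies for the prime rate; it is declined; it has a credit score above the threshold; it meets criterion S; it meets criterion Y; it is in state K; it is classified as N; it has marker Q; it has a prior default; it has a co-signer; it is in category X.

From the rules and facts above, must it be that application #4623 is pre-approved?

No

Forward chaining from the given facts derives: satisfies condition G, has attribute C, has complete documentation, is classified as T, is in state W, is tagged P1, satisfies condition H, carries flag M1, has marker F, is classified as C1, is in category J, is tagged D, is tagged B, is tagged E.
The only rule concluding "it is pre-approved" is R16, which needs "it is conditionally approved"; that is never established.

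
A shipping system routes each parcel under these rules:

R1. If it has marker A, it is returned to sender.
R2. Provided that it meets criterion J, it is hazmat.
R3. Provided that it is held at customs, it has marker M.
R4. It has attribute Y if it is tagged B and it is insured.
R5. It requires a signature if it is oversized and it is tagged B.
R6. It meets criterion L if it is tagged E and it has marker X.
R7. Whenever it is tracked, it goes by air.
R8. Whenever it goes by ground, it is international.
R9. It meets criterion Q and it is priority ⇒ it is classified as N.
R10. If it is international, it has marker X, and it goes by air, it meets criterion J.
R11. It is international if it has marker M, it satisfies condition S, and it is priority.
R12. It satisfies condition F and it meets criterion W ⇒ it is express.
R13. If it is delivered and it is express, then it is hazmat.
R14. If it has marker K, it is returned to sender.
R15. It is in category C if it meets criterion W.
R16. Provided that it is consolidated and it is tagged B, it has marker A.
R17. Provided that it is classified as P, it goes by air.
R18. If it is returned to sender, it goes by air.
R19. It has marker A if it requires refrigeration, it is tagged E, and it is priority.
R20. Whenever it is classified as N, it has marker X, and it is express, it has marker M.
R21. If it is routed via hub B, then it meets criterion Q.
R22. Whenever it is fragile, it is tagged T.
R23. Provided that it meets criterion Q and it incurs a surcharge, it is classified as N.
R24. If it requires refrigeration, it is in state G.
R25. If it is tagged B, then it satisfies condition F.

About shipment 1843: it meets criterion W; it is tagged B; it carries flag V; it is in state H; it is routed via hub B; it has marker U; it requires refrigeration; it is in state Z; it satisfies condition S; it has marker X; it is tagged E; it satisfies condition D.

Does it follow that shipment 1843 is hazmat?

No

Forward chaining from the given facts derives: meets criterion L, is in category C, meets criterion Q, is in state G, satisfies condition F, is express.
Rules concluding "it is hazmat": R2 needs "it meets criterion J"; R13 needs "it is delivered" — none of these are established.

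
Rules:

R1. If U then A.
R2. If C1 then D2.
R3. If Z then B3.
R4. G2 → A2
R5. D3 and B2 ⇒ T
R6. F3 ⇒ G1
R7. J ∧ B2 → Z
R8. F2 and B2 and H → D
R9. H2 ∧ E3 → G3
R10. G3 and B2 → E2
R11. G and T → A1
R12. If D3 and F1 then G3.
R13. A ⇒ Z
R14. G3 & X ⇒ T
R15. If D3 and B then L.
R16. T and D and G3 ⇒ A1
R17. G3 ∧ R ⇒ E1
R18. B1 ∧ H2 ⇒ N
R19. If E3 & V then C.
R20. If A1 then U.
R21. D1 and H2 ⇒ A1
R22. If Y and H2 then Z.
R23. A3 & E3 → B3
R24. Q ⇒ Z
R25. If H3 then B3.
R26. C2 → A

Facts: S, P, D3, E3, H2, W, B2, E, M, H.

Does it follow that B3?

Forward chaining from the given facts derives: T, G3, E2.
Rules concluding B3: R3 needs Z; R23 needs A3; R25 needs H3 — none of these are established.

No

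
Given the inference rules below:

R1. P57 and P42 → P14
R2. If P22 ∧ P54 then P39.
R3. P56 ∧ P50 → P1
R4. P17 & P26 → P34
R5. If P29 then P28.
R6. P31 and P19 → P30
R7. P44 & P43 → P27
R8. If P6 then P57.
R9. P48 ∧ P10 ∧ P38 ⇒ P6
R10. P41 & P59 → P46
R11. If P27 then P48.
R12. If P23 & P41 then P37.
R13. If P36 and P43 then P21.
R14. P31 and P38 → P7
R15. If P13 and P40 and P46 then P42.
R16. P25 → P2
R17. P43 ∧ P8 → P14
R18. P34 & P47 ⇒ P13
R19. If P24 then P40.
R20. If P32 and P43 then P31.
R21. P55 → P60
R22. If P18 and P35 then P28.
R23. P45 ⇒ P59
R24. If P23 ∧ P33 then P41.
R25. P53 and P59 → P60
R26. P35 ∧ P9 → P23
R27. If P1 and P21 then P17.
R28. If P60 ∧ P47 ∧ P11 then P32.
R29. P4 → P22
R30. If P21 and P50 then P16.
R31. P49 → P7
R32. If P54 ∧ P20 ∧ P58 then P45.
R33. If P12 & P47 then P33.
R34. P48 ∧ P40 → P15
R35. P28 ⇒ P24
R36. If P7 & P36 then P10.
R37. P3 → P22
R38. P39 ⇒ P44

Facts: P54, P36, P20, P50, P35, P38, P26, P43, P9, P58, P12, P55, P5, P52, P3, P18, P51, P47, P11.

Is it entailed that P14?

Forward chaining from the given facts derives: P21, P60, P28, P23, P32, P16, P45, P33, P24, P22, P39, P40, P31, P59, P41, P44, P27, P46, P48, P37, P7, P15, P10, P6, P57.
Rules concluding P14: R1 needs P42; R17 needs P8 — none of these are established.

No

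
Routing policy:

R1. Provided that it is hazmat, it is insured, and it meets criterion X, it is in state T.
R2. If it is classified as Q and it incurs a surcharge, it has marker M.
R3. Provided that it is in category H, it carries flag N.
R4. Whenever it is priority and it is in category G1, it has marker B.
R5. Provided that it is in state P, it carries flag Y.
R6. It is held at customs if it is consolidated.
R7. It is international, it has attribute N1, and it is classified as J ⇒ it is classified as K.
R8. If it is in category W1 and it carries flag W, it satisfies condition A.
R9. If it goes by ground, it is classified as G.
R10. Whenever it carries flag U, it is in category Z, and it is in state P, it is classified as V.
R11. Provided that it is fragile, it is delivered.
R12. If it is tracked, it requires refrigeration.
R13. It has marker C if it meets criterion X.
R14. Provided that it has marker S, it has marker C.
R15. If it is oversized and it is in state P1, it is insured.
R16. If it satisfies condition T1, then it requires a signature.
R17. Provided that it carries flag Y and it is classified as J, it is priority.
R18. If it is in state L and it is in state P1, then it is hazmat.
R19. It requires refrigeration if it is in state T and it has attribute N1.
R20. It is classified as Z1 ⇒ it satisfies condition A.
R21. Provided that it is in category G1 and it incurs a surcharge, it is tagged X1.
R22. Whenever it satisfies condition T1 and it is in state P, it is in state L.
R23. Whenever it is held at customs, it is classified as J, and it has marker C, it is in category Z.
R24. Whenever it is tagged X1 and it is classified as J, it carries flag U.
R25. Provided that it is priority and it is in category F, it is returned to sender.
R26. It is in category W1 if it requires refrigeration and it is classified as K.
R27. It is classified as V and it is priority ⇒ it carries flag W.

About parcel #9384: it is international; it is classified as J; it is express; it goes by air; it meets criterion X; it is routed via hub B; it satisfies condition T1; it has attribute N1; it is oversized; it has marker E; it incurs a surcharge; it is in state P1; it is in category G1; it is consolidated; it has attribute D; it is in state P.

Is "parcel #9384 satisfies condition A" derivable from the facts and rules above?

By R5 (it is in state P): it carries flag Y.
By R6 (it is consolidated): it is held at customs.
By R7 (it is international, it has attribute N1, it is classified as J): it is classified as K.
By R13 (it meets criterion X): it has marker C.
By R15 (it is oversized, it is in state P1): it is insured.
By R17 (it carries flag Y, it is classified as J): it is priority.
By R21 (it is in category G1, it incurs a surcharge): it is tagged X1.
By R22 (it satisfies condition T1, it is in state P): it is in state L.
By R23 (it is held at customs, it is classified as J, it has marker C): it is in category Z.
By R24 (it is tagged X1, it is classified as J): it carries flag U.
By R10 (it carries flag U, it is in category Z, it is in state P): it is classified as V.
By R18 (it is in state L, it is in state P1): it is hazmat.
By R27 (it is classified as V, it is priority): it carries flag W.
By R1 (it is hazmat, it is insured, it meets criterion X): it is in state T.
By R19 (it is in state T, it has attribute N1): it requires refrigeration.
By R26 (it requires refrigeration, it is classified as K): it is in category W1.
By R8 (it is in category W1, it carries flag W): it satisfies condition A.

Yes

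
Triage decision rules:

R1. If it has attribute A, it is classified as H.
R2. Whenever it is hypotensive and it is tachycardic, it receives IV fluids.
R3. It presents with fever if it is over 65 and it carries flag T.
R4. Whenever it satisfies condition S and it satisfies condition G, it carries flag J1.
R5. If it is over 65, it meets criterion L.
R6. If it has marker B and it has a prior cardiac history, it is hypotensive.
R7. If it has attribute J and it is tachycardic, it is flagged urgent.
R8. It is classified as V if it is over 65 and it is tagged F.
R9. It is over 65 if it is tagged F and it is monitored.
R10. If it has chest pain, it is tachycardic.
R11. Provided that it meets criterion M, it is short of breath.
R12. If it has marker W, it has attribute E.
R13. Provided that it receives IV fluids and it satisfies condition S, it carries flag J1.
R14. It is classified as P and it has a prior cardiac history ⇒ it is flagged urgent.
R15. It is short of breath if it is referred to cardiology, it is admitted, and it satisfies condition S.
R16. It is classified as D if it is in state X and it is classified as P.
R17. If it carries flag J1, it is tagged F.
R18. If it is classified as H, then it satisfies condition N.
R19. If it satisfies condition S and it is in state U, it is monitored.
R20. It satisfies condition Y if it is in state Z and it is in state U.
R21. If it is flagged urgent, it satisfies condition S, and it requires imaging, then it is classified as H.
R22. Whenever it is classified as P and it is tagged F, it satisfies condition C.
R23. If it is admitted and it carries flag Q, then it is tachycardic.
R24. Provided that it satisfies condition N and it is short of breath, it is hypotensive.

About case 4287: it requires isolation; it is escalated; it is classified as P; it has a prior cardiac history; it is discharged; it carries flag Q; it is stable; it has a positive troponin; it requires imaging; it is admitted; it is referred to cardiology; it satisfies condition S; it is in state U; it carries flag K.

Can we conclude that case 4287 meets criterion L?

By R14 (it is classified as P, it has a prior cardiac history): it is flagged urgent.
By R15 (it is referred to cardiology, it is admitted, it satisfies condition S): it is short of breath.
By R19 (it satisfies condition S, it is in state U): it is monitored.
By R21 (it is flagged urgent, it satisfies condition S, it requires imaging): it is classified as H.
By R23 (it is admitted, it carries flag Q): it is tachycardic.
By R18 (it is classified as H): it satisfies condition N.
By R24 (it satisfies condition N, it is short of breath): it is hypotensive.
By R2 (it is hypotensive, it is tachycardic): it receives IV fluids.
By R13 (it receives IV fluids, it satisfies condition S): it carries flag J1.
By R17 (it carries flag J1): it is tagged F.
By R9 (it is tagged F, it is monitored): it is over 65.
By R5 (it is over 65): it meets criterion L.

Yes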